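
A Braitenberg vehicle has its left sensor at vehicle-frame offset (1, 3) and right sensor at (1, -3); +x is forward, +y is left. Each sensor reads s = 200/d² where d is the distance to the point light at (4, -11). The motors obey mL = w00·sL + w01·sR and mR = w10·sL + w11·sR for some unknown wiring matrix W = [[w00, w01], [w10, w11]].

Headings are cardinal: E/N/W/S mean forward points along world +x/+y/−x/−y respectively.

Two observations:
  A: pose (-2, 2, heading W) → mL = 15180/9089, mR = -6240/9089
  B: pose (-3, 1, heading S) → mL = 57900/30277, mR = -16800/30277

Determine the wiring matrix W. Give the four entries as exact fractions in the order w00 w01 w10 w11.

1 1/2 -1 1

obs A: pose=(-2,2,W) → sL=200/149, sR=40/61, mL=15180/9089, mR=-6240/9089
obs B: pose=(-3,1,S) → sL=200/137, sR=200/221, mL=57900/30277, mR=-16800/30277
sensor matrix S = [[200/149, 40/61], [200/137, 200/221]]; det S = 70848000/275187653
solve [mL_A; mL_B] = S·[w00; w01] and [mR_A; mR_B] = S·[w10; w11]:
  w00 = 1, w01 = 1/2, w10 = -1, w11 = 1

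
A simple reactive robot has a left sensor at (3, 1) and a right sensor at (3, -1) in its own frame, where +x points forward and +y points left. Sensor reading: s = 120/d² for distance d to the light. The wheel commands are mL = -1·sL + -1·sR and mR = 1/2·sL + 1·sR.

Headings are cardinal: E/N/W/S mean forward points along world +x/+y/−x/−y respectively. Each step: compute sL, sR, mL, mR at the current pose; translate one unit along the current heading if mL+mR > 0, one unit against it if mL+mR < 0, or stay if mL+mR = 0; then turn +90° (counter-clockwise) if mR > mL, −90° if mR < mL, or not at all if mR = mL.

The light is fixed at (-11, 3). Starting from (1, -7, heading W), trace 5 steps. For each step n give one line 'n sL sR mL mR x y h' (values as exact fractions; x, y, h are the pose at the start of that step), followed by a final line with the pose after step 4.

0 60/101 20/27 -3640/2727 2830/2727 1 -7 W
1 24/73 120/313 -16272/22849 12516/22849 2 -7 S
2 3/8 30/89 -507/712 747/1424 2 -6 E
3 120/157 24/41 -8688/6437 6228/6437 1 -6 N
4 60/101 20/27 -3640/2727 2830/2727 1 -7 W
final 2 -7 S

n=0: pose=(1,-7,W); sL=60/101, sR=20/27; mL=-3640/2727, mR=2830/2727; mL+mR=-30/101 → advance -1; mR−mL=6470/2727 → turn +1·90°
n=1: pose=(2,-7,S); sL=24/73, sR=120/313; mL=-16272/22849, mR=12516/22849; mL+mR=-12/73 → advance -1; mR−mL=28788/22849 → turn +1·90°
n=2: pose=(2,-6,E); sL=3/8, sR=30/89; mL=-507/712, mR=747/1424; mL+mR=-3/16 → advance -1; mR−mL=1761/1424 → turn +1·90°
n=3: pose=(1,-6,N); sL=120/157, sR=24/41; mL=-8688/6437, mR=6228/6437; mL+mR=-60/157 → advance -1; mR−mL=14916/6437 → turn +1·90°
n=4: pose=(1,-7,W); sL=60/101, sR=20/27; mL=-3640/2727, mR=2830/2727; mL+mR=-30/101 → advance -1; mR−mL=6470/2727 → turn +1·90°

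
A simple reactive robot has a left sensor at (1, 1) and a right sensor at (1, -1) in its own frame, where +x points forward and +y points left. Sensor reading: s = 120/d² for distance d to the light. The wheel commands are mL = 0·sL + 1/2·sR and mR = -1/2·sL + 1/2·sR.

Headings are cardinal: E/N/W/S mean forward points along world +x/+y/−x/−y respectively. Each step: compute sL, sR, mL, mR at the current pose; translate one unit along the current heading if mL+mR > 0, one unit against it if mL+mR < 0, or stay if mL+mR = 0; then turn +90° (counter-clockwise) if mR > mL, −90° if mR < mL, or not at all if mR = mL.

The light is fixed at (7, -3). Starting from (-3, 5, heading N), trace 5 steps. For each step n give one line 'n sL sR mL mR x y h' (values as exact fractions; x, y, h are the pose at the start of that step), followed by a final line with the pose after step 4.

n=0: pose=(-3,5,N); sL=60/101, sR=20/27; mL=10/27, mR=200/2727; mL+mR=1210/2727 → advance +1; mR−mL=-30/101 → turn -1·90°
n=1: pose=(-3,6,E); sL=120/181, sR=24/29; mL=12/29, mR=432/5249; mL+mR=2604/5249 → advance +1; mR−mL=-60/181 → turn -1·90°
n=2: pose=(-2,6,S); sL=15/16, sR=30/41; mL=15/41, mR=-135/1312; mL+mR=345/1312 → advance +1; mR−mL=-15/32 → turn -1·90°
n=3: pose=(-2,5,W); sL=120/149, sR=120/181; mL=60/181, mR=-1920/26969; mL+mR=7020/26969 → advance +1; mR−mL=-60/149 → turn -1·90°
n=4: pose=(-3,5,N); sL=60/101, sR=20/27; mL=10/27, mR=200/2727; mL+mR=1210/2727 → advance +1; mR−mL=-30/101 → turn -1·90°

0 60/101 20/27 10/27 200/2727 -3 5 N
1 120/181 24/29 12/29 432/5249 -3 6 E
2 15/16 30/41 15/41 -135/1312 -2 6 S
3 120/149 120/181 60/181 -1920/26969 -2 5 W
4 60/101 20/27 10/27 200/2727 -3 5 N
final -3 6 E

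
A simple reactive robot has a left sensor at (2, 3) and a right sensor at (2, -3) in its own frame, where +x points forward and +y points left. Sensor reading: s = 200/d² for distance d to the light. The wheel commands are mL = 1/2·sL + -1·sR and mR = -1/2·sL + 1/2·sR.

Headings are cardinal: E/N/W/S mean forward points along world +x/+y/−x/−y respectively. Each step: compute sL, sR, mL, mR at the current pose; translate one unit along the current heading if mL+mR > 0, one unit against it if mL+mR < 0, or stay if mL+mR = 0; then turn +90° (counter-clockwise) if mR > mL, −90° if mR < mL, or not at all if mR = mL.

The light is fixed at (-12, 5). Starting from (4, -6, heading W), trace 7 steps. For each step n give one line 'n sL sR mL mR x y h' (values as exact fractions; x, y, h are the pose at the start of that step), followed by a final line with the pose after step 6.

0 25/49 10/13 -655/1274 165/1274 4 -6 W
1 200/569 40/73 -15460/41537 4080/41537 5 -6 S
2 20/41 20/53 -290/2173 -120/2173 5 -5 E
3 200/233 8/17 -164/3961 -768/3961 4 -5 N
4 50/97 5/13 -160/1261 -165/2522 4 -6 E
5 8/9 40/81 -4/81 -16/81 3 -6 N
6 20/37 100/257 -1130/9509 -720/9509 3 -7 E
final 2 -7 N

n=0: pose=(4,-6,W); sL=25/49, sR=10/13; mL=-655/1274, mR=165/1274; mL+mR=-5/13 → advance -1; mR−mL=410/637 → turn +1·90°
n=1: pose=(5,-6,S); sL=200/569, sR=40/73; mL=-15460/41537, mR=4080/41537; mL+mR=-20/73 → advance -1; mR−mL=19540/41537 → turn +1·90°
n=2: pose=(5,-5,E); sL=20/41, sR=20/53; mL=-290/2173, mR=-120/2173; mL+mR=-10/53 → advance -1; mR−mL=170/2173 → turn +1·90°
n=3: pose=(4,-5,N); sL=200/233, sR=8/17; mL=-164/3961, mR=-768/3961; mL+mR=-4/17 → advance -1; mR−mL=-604/3961 → turn -1·90°
n=4: pose=(4,-6,E); sL=50/97, sR=5/13; mL=-160/1261, mR=-165/2522; mL+mR=-5/26 → advance -1; mR−mL=155/2522 → turn +1·90°
n=5: pose=(3,-6,N); sL=8/9, sR=40/81; mL=-4/81, mR=-16/81; mL+mR=-20/81 → advance -1; mR−mL=-4/27 → turn -1·90°
n=6: pose=(3,-7,E); sL=20/37, sR=100/257; mL=-1130/9509, mR=-720/9509; mL+mR=-50/257 → advance -1; mR−mL=410/9509 → turn +1·90°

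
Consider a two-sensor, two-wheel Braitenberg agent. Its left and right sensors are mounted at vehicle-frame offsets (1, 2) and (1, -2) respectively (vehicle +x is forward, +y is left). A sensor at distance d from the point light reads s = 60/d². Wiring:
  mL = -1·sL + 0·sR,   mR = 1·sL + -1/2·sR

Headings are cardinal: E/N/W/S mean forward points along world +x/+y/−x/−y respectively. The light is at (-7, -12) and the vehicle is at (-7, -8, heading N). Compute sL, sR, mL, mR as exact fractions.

left sensor world pos  = (-9, -7); dL² = 29
right sensor world pos = (-5, -7); dR² = 29
sL = 60/29 = 60/29
sR = 60/29 = 60/29
mL = -1·sL + 0·sR = -60/29
mR = 1·sL + -1/2·sR = 30/29

60/29 60/29 -60/29 30/29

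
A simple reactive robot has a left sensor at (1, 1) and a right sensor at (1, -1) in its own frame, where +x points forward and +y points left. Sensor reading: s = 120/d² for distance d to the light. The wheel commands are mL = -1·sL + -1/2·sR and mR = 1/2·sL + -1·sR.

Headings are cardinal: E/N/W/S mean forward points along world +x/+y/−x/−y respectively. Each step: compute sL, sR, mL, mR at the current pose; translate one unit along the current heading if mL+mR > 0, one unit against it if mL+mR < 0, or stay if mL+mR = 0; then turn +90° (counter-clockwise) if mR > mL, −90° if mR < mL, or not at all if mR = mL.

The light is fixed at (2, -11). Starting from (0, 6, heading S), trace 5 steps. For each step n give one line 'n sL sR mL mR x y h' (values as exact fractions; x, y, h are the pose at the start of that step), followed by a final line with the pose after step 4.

0 120/257 24/53 -9444/13621 -2988/13621 0 6 S
1 60/181 12/29 -2826/5249 -1302/5249 0 7 E
2 120/377 24/73 -13284/27521 -4668/27521 -1 7 N
3 15/34 6/17 -21/34 -9/68 -1 6 W
4 120/257 24/53 -9444/13621 -2988/13621 0 6 S
final 0 7 E

n=0: pose=(0,6,S); sL=120/257, sR=24/53; mL=-9444/13621, mR=-2988/13621; mL+mR=-12432/13621 → advance -1; mR−mL=6456/13621 → turn +1·90°
n=1: pose=(0,7,E); sL=60/181, sR=12/29; mL=-2826/5249, mR=-1302/5249; mL+mR=-4128/5249 → advance -1; mR−mL=1524/5249 → turn +1·90°
n=2: pose=(-1,7,N); sL=120/377, sR=24/73; mL=-13284/27521, mR=-4668/27521; mL+mR=-17952/27521 → advance -1; mR−mL=8616/27521 → turn +1·90°
n=3: pose=(-1,6,W); sL=15/34, sR=6/17; mL=-21/34, mR=-9/68; mL+mR=-3/4 → advance -1; mR−mL=33/68 → turn +1·90°
n=4: pose=(0,6,S); sL=120/257, sR=24/53; mL=-9444/13621, mR=-2988/13621; mL+mR=-12432/13621 → advance -1; mR−mL=6456/13621 → turn +1·90°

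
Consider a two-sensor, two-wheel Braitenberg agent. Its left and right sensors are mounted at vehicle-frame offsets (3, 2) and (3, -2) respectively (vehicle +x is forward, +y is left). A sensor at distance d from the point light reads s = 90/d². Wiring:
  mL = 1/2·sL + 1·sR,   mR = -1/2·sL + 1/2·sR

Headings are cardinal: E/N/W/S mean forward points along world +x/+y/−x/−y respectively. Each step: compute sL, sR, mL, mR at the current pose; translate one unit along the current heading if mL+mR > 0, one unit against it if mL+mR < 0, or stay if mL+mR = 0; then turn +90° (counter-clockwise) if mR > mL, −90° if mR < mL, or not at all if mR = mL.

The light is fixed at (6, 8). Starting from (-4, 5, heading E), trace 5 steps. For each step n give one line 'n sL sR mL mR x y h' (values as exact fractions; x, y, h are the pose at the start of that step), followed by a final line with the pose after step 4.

0 9/5 45/37 783/370 -54/185 -4 5 E
1 18/17 90/157 2943/2669 -648/2669 -3 5 S
2 1/2 45/74 127/148 2/37 -3 4 W
3 18/29 18/13 639/377 144/377 -4 4 N
4 9/5 45/37 783/370 -54/185 -4 5 E
final -3 5 S

n=0: pose=(-4,5,E); sL=9/5, sR=45/37; mL=783/370, mR=-54/185; mL+mR=135/74 → advance +1; mR−mL=-891/370 → turn -1·90°
n=1: pose=(-3,5,S); sL=18/17, sR=90/157; mL=2943/2669, mR=-648/2669; mL+mR=135/157 → advance +1; mR−mL=-3591/2669 → turn -1·90°
n=2: pose=(-3,4,W); sL=1/2, sR=45/74; mL=127/148, mR=2/37; mL+mR=135/148 → advance +1; mR−mL=-119/148 → turn -1·90°
n=3: pose=(-4,4,N); sL=18/29, sR=18/13; mL=639/377, mR=144/377; mL+mR=27/13 → advance +1; mR−mL=-495/377 → turn -1·90°
n=4: pose=(-4,5,E); sL=9/5, sR=45/37; mL=783/370, mR=-54/185; mL+mR=135/74 → advance +1; mR−mL=-891/370 → turn -1·90°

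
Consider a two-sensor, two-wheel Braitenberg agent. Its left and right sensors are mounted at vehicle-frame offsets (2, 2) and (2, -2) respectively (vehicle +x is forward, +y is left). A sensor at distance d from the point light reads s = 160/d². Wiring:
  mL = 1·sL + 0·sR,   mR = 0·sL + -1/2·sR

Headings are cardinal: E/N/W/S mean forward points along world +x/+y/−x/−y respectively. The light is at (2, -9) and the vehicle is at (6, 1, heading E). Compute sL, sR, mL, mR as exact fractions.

left sensor world pos  = (8, 3); dL² = 180
right sensor world pos = (8, -1); dR² = 100
sL = 160/180 = 8/9
sR = 160/100 = 8/5
mL = 1·sL + 0·sR = 8/9
mR = 0·sL + -1/2·sR = -4/5

8/9 8/5 8/9 -4/5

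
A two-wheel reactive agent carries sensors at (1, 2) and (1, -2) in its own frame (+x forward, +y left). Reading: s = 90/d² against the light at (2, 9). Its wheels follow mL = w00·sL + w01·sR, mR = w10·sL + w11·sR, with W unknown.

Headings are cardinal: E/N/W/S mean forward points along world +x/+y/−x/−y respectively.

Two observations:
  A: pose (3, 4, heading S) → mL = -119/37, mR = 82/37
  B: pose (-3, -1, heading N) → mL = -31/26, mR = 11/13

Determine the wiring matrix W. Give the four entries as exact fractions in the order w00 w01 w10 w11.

-1 -1/2 1/2 1/2

obs A: pose=(3,4,S) → sL=2, sR=90/37, mL=-119/37, mR=82/37
obs B: pose=(-3,-1,N) → sL=9/13, sR=1, mL=-31/26, mR=11/13
sensor matrix S = [[2, 90/37], [9/13, 1]]; det S = 152/481
solve [mL_A; mL_B] = S·[w00; w01] and [mR_A; mR_B] = S·[w10; w11]:
  w00 = -1, w01 = -1/2, w10 = 1/2, w11 = 1/2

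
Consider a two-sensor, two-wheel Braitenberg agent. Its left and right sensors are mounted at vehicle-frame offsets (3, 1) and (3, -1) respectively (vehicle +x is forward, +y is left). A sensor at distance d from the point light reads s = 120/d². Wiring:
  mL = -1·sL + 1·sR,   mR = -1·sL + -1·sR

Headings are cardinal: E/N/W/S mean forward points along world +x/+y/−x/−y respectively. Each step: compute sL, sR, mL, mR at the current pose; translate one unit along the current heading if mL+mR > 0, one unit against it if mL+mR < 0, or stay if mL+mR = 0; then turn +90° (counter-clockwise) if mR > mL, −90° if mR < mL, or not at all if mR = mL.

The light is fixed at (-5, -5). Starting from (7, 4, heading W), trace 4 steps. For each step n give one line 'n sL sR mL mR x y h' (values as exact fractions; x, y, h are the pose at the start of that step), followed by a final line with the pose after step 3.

n=0: pose=(7,4,W); sL=24/29, sR=120/181; mL=-864/5249, mR=-7824/5249; mL+mR=-48/29 → advance -1; mR−mL=-240/181 → turn -1·90°
n=1: pose=(8,4,N); sL=5/12, sR=6/17; mL=-13/204, mR=-157/204; mL+mR=-5/6 → advance -1; mR−mL=-12/17 → turn -1·90°
n=2: pose=(8,3,E); sL=120/337, sR=24/61; mL=768/20557, mR=-15408/20557; mL+mR=-240/337 → advance -1; mR−mL=-48/61 → turn -1·90°
n=3: pose=(7,3,S); sL=60/97, sR=60/73; mL=1440/7081, mR=-10200/7081; mL+mR=-120/97 → advance -1; mR−mL=-120/73 → turn -1·90°

0 24/29 120/181 -864/5249 -7824/5249 7 4 W
1 5/12 6/17 -13/204 -157/204 8 4 N
2 120/337 24/61 768/20557 -15408/20557 8 3 E
3 60/97 60/73 1440/7081 -10200/7081 7 3 S
final 7 4 W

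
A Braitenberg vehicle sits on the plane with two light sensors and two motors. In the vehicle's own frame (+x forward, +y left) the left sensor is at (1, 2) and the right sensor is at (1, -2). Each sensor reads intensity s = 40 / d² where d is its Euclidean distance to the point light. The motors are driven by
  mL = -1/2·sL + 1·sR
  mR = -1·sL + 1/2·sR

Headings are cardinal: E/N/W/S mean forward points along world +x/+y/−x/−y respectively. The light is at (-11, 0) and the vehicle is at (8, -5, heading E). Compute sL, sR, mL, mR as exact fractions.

left sensor world pos  = (9, -3); dL² = 409
right sensor world pos = (9, -7); dR² = 449
sL = 40/409 = 40/409
sR = 40/449 = 40/449
mL = -1/2·sL + 1·sR = 7380/183641
mR = -1·sL + 1/2·sR = -9780/183641

40/409 40/449 7380/183641 -9780/183641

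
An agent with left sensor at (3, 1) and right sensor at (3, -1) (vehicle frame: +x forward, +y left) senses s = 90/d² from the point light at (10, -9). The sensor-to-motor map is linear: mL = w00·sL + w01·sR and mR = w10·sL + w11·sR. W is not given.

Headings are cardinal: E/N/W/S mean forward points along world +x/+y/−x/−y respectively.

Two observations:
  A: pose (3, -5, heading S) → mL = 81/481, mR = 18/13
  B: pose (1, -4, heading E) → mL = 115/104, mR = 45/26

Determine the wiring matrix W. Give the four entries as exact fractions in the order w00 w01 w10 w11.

-1/2 1 0 1

obs A: pose=(3,-5,S) → sL=90/37, sR=18/13, mL=81/481, mR=18/13
obs B: pose=(1,-4,E) → sL=5/4, sR=45/26, mL=115/104, mR=45/26
sensor matrix S = [[90/37, 18/13], [5/4, 45/26]]; det S = 2385/962
solve [mL_A; mL_B] = S·[w00; w01] and [mR_A; mR_B] = S·[w10; w11]:
  w00 = -1/2, w01 = 1, w10 = 0, w11 = 1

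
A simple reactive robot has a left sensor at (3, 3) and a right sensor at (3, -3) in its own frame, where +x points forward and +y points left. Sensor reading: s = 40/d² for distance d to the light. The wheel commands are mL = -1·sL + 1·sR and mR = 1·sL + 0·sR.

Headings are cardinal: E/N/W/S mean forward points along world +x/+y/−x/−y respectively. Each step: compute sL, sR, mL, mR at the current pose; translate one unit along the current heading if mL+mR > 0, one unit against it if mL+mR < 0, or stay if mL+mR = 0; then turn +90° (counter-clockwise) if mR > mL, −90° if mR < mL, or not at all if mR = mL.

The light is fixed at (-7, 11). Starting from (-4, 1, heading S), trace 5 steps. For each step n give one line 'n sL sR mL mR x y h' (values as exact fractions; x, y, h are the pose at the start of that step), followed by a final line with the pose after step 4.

n=0: pose=(-4,1,S); sL=8/41, sR=40/169; mL=288/6929, mR=8/41; mL+mR=40/169 → advance +1; mR−mL=1064/6929 → turn +1·90°
n=1: pose=(-4,0,E); sL=2/5, sR=5/29; mL=-33/145, mR=2/5; mL+mR=5/29 → advance +1; mR−mL=91/145 → turn +1·90°
n=2: pose=(-3,0,N); sL=8/13, sR=40/113; mL=-384/1469, mR=8/13; mL+mR=40/113 → advance +1; mR−mL=1288/1469 → turn +1·90°
n=3: pose=(-3,1,W); sL=4/17, sR=4/5; mL=48/85, mR=4/17; mL+mR=4/5 → advance +1; mR−mL=-28/85 → turn -1·90°
n=4: pose=(-4,1,N); sL=40/49, sR=8/17; mL=-288/833, mR=40/49; mL+mR=8/17 → advance +1; mR−mL=968/833 → turn +1·90°

0 8/41 40/169 288/6929 8/41 -4 1 S
1 2/5 5/29 -33/145 2/5 -4 0 E
2 8/13 40/113 -384/1469 8/13 -3 0 N
3 4/17 4/5 48/85 4/17 -3 1 W
4 40/49 8/17 -288/833 40/49 -4 1 N
final -4 2 W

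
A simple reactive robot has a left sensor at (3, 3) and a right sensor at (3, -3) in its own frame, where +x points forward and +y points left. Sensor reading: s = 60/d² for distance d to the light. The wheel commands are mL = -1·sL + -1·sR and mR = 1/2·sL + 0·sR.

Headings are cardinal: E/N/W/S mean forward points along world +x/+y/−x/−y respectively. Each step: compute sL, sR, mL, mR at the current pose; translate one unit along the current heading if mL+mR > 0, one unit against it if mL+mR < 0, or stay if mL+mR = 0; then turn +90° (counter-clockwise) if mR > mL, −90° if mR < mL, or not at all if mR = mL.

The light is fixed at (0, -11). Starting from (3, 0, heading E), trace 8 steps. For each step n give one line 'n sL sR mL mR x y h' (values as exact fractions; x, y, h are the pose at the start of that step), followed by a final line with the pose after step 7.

n=0: pose=(3,0,E); sL=15/58, sR=3/5; mL=-249/290, mR=15/116; mL+mR=-423/580 → advance -1; mR−mL=573/580 → turn +1·90°
n=1: pose=(2,0,N); sL=60/197, sR=60/221; mL=-25080/43537, mR=30/197; mL+mR=-18450/43537 → advance -1; mR−mL=31710/43537 → turn +1·90°
n=2: pose=(2,-1,W); sL=6/5, sR=6/17; mL=-132/85, mR=3/5; mL+mR=-81/85 → advance -1; mR−mL=183/85 → turn +1·90°
n=3: pose=(3,-1,S); sL=12/17, sR=60/49; mL=-1608/833, mR=6/17; mL+mR=-1314/833 → advance -1; mR−mL=1902/833 → turn +1·90°
n=4: pose=(3,0,E); sL=15/58, sR=3/5; mL=-249/290, mR=15/116; mL+mR=-423/580 → advance -1; mR−mL=573/580 → turn +1·90°
n=5: pose=(2,0,N); sL=60/197, sR=60/221; mL=-25080/43537, mR=30/197; mL+mR=-18450/43537 → advance -1; mR−mL=31710/43537 → turn +1·90°
n=6: pose=(2,-1,W); sL=6/5, sR=6/17; mL=-132/85, mR=3/5; mL+mR=-81/85 → advance -1; mR−mL=183/85 → turn +1·90°
n=7: pose=(3,-1,S); sL=12/17, sR=60/49; mL=-1608/833, mR=6/17; mL+mR=-1314/833 → advance -1; mR−mL=1902/833 → turn +1·90°

0 15/58 3/5 -249/290 15/116 3 0 E
1 60/197 60/221 -25080/43537 30/197 2 0 N
2 6/5 6/17 -132/85 3/5 2 -1 W
3 12/17 60/49 -1608/833 6/17 3 -1 S
4 15/58 3/5 -249/290 15/116 3 0 E
5 60/197 60/221 -25080/43537 30/197 2 0 N
6 6/5 6/17 -132/85 3/5 2 -1 W
7 12/17 60/49 -1608/833 6/17 3 -1 S
final 3 0 E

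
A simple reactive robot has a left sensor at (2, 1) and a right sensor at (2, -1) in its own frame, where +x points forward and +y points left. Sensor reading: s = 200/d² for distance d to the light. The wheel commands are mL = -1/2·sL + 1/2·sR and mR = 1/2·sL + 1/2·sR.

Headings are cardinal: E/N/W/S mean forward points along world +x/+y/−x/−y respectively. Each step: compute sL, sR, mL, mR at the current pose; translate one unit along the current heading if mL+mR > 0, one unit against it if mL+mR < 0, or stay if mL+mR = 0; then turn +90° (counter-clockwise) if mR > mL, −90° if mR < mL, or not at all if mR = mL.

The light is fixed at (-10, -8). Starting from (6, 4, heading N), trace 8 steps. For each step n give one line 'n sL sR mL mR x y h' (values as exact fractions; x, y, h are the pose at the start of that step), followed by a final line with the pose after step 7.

0 200/421 40/97 -1280/40837 18120/40837 6 4 N
1 10/17 25/49 -65/1666 915/1666 6 5 W
2 200/377 200/317 6000/119509 69400/119509 5 5 S
3 100/229 20/41 240/9389 4340/9389 5 4 E
4 200/421 40/97 -1280/40837 18120/40837 6 4 N
5 10/17 25/49 -65/1666 915/1666 6 5 W
6 200/377 200/317 6000/119509 69400/119509 5 5 S
7 100/229 20/41 240/9389 4340/9389 5 4 E
final 6 4 N

n=0: pose=(6,4,N); sL=200/421, sR=40/97; mL=-1280/40837, mR=18120/40837; mL+mR=40/97 → advance +1; mR−mL=200/421 → turn +1·90°
n=1: pose=(6,5,W); sL=10/17, sR=25/49; mL=-65/1666, mR=915/1666; mL+mR=25/49 → advance +1; mR−mL=10/17 → turn +1·90°
n=2: pose=(5,5,S); sL=200/377, sR=200/317; mL=6000/119509, mR=69400/119509; mL+mR=200/317 → advance +1; mR−mL=200/377 → turn +1·90°
n=3: pose=(5,4,E); sL=100/229, sR=20/41; mL=240/9389, mR=4340/9389; mL+mR=20/41 → advance +1; mR−mL=100/229 → turn +1·90°
n=4: pose=(6,4,N); sL=200/421, sR=40/97; mL=-1280/40837, mR=18120/40837; mL+mR=40/97 → advance +1; mR−mL=200/421 → turn +1·90°
n=5: pose=(6,5,W); sL=10/17, sR=25/49; mL=-65/1666, mR=915/1666; mL+mR=25/49 → advance +1; mR−mL=10/17 → turn +1·90°
n=6: pose=(5,5,S); sL=200/377, sR=200/317; mL=6000/119509, mR=69400/119509; mL+mR=200/317 → advance +1; mR−mL=200/377 → turn +1·90°
n=7: pose=(5,4,E); sL=100/229, sR=20/41; mL=240/9389, mR=4340/9389; mL+mR=20/41 → advance +1; mR−mL=100/229 → turn +1·90°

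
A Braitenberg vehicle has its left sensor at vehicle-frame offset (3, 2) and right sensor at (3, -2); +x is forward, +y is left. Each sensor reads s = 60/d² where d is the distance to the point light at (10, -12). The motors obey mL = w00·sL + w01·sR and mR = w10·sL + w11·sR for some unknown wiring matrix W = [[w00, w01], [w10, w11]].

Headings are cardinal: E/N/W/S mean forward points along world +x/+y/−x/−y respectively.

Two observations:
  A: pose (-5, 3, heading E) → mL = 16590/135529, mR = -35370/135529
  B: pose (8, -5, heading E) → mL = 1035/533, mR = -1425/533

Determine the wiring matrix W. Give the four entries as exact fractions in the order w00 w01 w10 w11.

obs A: pose=(-5,3,E) → sL=60/433, sR=60/313, mL=16590/135529, mR=-35370/135529
obs B: pose=(8,-5,E) → sL=30/41, sR=30/13, mL=1035/533, mR=-1425/533
sensor matrix S = [[60/433, 60/313], [30/41, 30/13]]; det S = 12967200/72236957
solve [mL_A; mL_B] = S·[w00; w01] and [mR_A; mR_B] = S·[w10; w11]:
  w00 = -1/2, w01 = 1, w10 = -1/2, w11 = -1

-1/2 1 -1/2 -1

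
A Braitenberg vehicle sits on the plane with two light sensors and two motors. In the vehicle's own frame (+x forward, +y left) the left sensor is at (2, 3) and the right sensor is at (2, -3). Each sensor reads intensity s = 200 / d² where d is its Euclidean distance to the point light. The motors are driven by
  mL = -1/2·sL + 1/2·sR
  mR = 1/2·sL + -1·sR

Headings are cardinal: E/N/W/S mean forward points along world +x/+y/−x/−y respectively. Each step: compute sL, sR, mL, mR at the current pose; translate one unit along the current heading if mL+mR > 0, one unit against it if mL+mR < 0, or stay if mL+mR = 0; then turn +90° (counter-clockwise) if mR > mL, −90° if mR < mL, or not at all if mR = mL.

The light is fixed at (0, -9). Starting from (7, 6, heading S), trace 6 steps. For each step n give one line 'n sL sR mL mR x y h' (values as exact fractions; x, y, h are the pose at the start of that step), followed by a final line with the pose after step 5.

0 200/269 40/37 1680/9953 -7060/9953 7 6 S
1 100/97 100/193 -4800/18721 -50/18721 7 7 W
2 200/317 200/221 9600/70057 -41300/70057 8 7 S
3 25/29 50/109 -1275/6322 -175/6322 8 8 W
4 200/369 200/261 400/3567 -5300/10701 9 8 S
5 100/137 20/49 -1080/6713 -290/6713 9 9 W
final 10 9 S

n=0: pose=(7,6,S); sL=200/269, sR=40/37; mL=1680/9953, mR=-7060/9953; mL+mR=-20/37 → advance -1; mR−mL=-8740/9953 → turn -1·90°
n=1: pose=(7,7,W); sL=100/97, sR=100/193; mL=-4800/18721, mR=-50/18721; mL+mR=-50/193 → advance -1; mR−mL=4750/18721 → turn +1·90°
n=2: pose=(8,7,S); sL=200/317, sR=200/221; mL=9600/70057, mR=-41300/70057; mL+mR=-100/221 → advance -1; mR−mL=-50900/70057 → turn -1·90°
n=3: pose=(8,8,W); sL=25/29, sR=50/109; mL=-1275/6322, mR=-175/6322; mL+mR=-25/109 → advance -1; mR−mL=550/3161 → turn +1·90°
n=4: pose=(9,8,S); sL=200/369, sR=200/261; mL=400/3567, mR=-5300/10701; mL+mR=-100/261 → advance -1; mR−mL=-6500/10701 → turn -1·90°
n=5: pose=(9,9,W); sL=100/137, sR=20/49; mL=-1080/6713, mR=-290/6713; mL+mR=-10/49 → advance -1; mR−mL=790/6713 → turn +1·90°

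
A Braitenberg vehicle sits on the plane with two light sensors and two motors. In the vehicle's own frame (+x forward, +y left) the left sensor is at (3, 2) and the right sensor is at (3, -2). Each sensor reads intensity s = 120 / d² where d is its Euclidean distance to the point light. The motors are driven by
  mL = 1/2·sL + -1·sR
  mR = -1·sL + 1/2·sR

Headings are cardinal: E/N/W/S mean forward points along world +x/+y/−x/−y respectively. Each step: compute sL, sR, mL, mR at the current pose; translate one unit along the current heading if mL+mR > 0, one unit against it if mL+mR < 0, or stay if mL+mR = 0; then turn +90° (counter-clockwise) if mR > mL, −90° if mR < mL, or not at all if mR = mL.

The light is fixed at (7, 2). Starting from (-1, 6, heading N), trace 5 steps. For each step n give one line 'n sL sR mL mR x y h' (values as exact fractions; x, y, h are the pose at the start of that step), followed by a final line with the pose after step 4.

0 120/149 24/17 -2556/2533 -252/2533 -1 6 N
1 60/61 60/73 -1470/4453 -2550/4453 -1 5 W
2 40/39 120/61 -3460/2379 -100/2379 0 5 N
3 6/5 30/29 -63/145 -99/145 0 4 W
4 120/89 120/41 -8220/3649 420/3649 1 4 N
final 1 3 W

n=0: pose=(-1,6,N); sL=120/149, sR=24/17; mL=-2556/2533, mR=-252/2533; mL+mR=-2808/2533 → advance -1; mR−mL=2304/2533 → turn +1·90°
n=1: pose=(-1,5,W); sL=60/61, sR=60/73; mL=-1470/4453, mR=-2550/4453; mL+mR=-4020/4453 → advance -1; mR−mL=-1080/4453 → turn -1·90°
n=2: pose=(0,5,N); sL=40/39, sR=120/61; mL=-3460/2379, mR=-100/2379; mL+mR=-3560/2379 → advance -1; mR−mL=1120/793 → turn +1·90°
n=3: pose=(0,4,W); sL=6/5, sR=30/29; mL=-63/145, mR=-99/145; mL+mR=-162/145 → advance -1; mR−mL=-36/145 → turn -1·90°
n=4: pose=(1,4,N); sL=120/89, sR=120/41; mL=-8220/3649, mR=420/3649; mL+mR=-7800/3649 → advance -1; mR−mL=8640/3649 → turn +1·90°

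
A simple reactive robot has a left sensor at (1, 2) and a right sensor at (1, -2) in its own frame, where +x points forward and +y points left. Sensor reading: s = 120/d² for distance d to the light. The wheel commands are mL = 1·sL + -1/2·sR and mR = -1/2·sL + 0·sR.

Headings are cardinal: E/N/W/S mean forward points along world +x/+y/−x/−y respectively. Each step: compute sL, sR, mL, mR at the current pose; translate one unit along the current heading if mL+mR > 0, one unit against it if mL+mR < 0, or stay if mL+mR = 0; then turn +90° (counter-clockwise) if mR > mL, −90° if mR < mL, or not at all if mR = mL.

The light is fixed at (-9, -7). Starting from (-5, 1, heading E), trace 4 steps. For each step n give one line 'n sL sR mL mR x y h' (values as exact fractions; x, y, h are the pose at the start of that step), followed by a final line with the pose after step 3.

0 24/25 120/61 -36/1525 -12/25 -5 1 E
1 60/37 12/5 78/185 -30/37 -6 1 S
2 120/53 24/25 2364/1325 -60/53 -6 2 W
3 6/5 30/29 99/145 -3/5 -7 2 N
final -7 3 E

n=0: pose=(-5,1,E); sL=24/25, sR=120/61; mL=-36/1525, mR=-12/25; mL+mR=-768/1525 → advance -1; mR−mL=-696/1525 → turn -1·90°
n=1: pose=(-6,1,S); sL=60/37, sR=12/5; mL=78/185, mR=-30/37; mL+mR=-72/185 → advance -1; mR−mL=-228/185 → turn -1·90°
n=2: pose=(-6,2,W); sL=120/53, sR=24/25; mL=2364/1325, mR=-60/53; mL+mR=864/1325 → advance +1; mR−mL=-3864/1325 → turn -1·90°
n=3: pose=(-7,2,N); sL=6/5, sR=30/29; mL=99/145, mR=-3/5; mL+mR=12/145 → advance +1; mR−mL=-186/145 → turn -1·90°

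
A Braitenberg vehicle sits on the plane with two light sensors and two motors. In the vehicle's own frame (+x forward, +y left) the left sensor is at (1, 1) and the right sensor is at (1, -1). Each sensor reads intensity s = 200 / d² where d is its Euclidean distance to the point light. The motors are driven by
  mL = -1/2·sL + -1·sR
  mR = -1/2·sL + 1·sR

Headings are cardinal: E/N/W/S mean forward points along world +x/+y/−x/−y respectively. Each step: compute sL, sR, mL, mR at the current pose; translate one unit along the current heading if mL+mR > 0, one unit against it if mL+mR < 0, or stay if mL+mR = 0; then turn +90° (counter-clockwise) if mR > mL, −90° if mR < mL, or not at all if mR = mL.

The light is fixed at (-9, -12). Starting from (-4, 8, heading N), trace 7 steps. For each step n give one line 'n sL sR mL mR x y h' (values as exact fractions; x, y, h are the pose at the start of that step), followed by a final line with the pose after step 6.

n=0: pose=(-4,8,N); sL=200/457, sR=200/477; mL=-139100/217989, mR=43700/217989; mL+mR=-200/457 → advance -1; mR−mL=400/477 → turn +1·90°
n=1: pose=(-4,7,W); sL=10/17, sR=25/52; mL=-685/884, mR=165/884; mL+mR=-10/17 → advance -1; mR−mL=25/26 → turn +1·90°
n=2: pose=(-3,7,S); sL=200/373, sR=200/349; mL=-109500/130177, mR=39700/130177; mL+mR=-200/373 → advance -1; mR−mL=400/349 → turn +1·90°
n=3: pose=(-3,8,E); sL=20/49, sR=20/41; mL=-1390/2009, mR=570/2009; mL+mR=-20/49 → advance -1; mR−mL=40/41 → turn +1·90°
n=4: pose=(-4,8,N); sL=200/457, sR=200/477; mL=-139100/217989, mR=43700/217989; mL+mR=-200/457 → advance -1; mR−mL=400/477 → turn +1·90°
n=5: pose=(-4,7,W); sL=10/17, sR=25/52; mL=-685/884, mR=165/884; mL+mR=-10/17 → advance -1; mR−mL=25/26 → turn +1·90°
n=6: pose=(-3,7,S); sL=200/373, sR=200/349; mL=-109500/130177, mR=39700/130177; mL+mR=-200/373 → advance -1; mR−mL=400/349 → turn +1·90°

0 200/457 200/477 -139100/217989 43700/217989 -4 8 N
1 10/17 25/52 -685/884 165/884 -4 7 W
2 200/373 200/349 -109500/130177 39700/130177 -3 7 S
3 20/49 20/41 -1390/2009 570/2009 -3 8 E
4 200/457 200/477 -139100/217989 43700/217989 -4 8 N
5 10/17 25/52 -685/884 165/884 -4 7 W
6 200/373 200/349 -109500/130177 39700/130177 -3 7 S
final -3 8 E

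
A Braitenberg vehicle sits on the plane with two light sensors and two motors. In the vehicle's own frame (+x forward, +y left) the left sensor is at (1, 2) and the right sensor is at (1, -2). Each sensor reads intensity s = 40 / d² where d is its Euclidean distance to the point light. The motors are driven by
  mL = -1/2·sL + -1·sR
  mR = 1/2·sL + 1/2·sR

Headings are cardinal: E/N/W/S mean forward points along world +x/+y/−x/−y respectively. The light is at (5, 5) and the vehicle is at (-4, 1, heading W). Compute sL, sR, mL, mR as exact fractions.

left sensor world pos  = (-5, -1); dL² = 136
right sensor world pos = (-5, 3); dR² = 104
sL = 40/136 = 5/17
sR = 40/104 = 5/13
mL = -1/2·sL + -1·sR = -235/442
mR = 1/2·sL + 1/2·sR = 75/221

5/17 5/13 -235/442 75/221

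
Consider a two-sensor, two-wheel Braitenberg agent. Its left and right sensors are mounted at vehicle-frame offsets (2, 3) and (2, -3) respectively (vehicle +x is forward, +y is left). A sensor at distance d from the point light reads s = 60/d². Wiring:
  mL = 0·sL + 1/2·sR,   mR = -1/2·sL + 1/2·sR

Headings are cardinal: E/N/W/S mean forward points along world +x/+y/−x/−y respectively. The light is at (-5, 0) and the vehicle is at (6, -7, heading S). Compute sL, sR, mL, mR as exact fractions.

left sensor world pos  = (9, -9); dL² = 277
right sensor world pos = (3, -9); dR² = 145
sL = 60/277 = 60/277
sR = 60/145 = 12/29
mL = 0·sL + 1/2·sR = 6/29
mR = -1/2·sL + 1/2·sR = 792/8033

60/277 12/29 6/29 792/8033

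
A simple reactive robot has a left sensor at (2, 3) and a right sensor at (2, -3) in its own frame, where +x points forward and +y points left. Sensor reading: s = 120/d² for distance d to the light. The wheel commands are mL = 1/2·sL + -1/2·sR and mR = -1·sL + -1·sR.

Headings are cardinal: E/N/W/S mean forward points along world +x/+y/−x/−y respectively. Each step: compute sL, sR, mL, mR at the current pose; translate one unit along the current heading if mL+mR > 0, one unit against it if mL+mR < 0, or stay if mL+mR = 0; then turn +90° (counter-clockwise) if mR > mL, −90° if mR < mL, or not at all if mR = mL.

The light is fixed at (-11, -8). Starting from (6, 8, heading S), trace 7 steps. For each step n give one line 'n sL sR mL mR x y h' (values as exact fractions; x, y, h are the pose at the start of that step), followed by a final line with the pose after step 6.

n=0: pose=(6,8,S); sL=30/149, sR=15/49; mL=-765/14602, mR=-3705/7301; mL+mR=-8175/14602 → advance -1; mR−mL=-6645/14602 → turn -1·90°
n=1: pose=(6,9,W); sL=120/421, sR=24/125; mL=2448/52625, mR=-25104/52625; mL+mR=-22656/52625 → advance -1; mR−mL=-27552/52625 → turn -1·90°
n=2: pose=(7,9,N); sL=60/293, sR=60/401; mL=3240/117493, mR=-41640/117493; mL+mR=-38400/117493 → advance -1; mR−mL=-44880/117493 → turn -1·90°
n=3: pose=(7,8,E); sL=120/761, sR=120/569; mL=-11520/433009, mR=-159600/433009; mL+mR=-171120/433009 → advance -1; mR−mL=-148080/433009 → turn -1·90°
n=4: pose=(6,8,S); sL=30/149, sR=15/49; mL=-765/14602, mR=-3705/7301; mL+mR=-8175/14602 → advance -1; mR−mL=-6645/14602 → turn -1·90°
n=5: pose=(6,9,W); sL=120/421, sR=24/125; mL=2448/52625, mR=-25104/52625; mL+mR=-22656/52625 → advance -1; mR−mL=-27552/52625 → turn -1·90°
n=6: pose=(7,9,N); sL=60/293, sR=60/401; mL=3240/117493, mR=-41640/117493; mL+mR=-38400/117493 → advance -1; mR−mL=-44880/117493 → turn -1·90°

0 30/149 15/49 -765/14602 -3705/7301 6 8 S
1 120/421 24/125 2448/52625 -25104/52625 6 9 W
2 60/293 60/401 3240/117493 -41640/117493 7 9 N
3 120/761 120/569 -11520/433009 -159600/433009 7 8 E
4 30/149 15/49 -765/14602 -3705/7301 6 8 S
5 120/421 24/125 2448/52625 -25104/52625 6 9 W
6 60/293 60/401 3240/117493 -41640/117493 7 9 N
final 7 8 E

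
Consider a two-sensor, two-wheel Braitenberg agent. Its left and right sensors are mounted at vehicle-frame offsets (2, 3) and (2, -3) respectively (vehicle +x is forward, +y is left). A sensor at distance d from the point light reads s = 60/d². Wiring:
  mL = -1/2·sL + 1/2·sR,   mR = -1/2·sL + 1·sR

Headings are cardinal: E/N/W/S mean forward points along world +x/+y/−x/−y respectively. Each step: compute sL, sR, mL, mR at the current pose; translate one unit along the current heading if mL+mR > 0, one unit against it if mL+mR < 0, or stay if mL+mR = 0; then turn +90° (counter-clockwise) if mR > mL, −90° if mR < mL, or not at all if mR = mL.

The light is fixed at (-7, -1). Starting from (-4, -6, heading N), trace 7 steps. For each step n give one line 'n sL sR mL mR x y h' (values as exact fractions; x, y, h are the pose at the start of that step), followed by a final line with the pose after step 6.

0 20/3 4/3 -8/3 -2 -4 -6 N
1 30/41 6 108/41 231/41 -4 -7 W
2 60/89 12/13 144/1157 678/1157 -5 -7 S
3 15/8 15/29 -315/464 -195/464 -5 -8 E
4 60/29 60/41 -360/1189 510/1189 -6 -8 N
5 30/41 6 108/41 231/41 -6 -7 W
6 60/73 60/73 0 30/73 -7 -7 S
final -7 -8 E

n=0: pose=(-4,-6,N); sL=20/3, sR=4/3; mL=-8/3, mR=-2; mL+mR=-14/3 → advance -1; mR−mL=2/3 → turn +1·90°
n=1: pose=(-4,-7,W); sL=30/41, sR=6; mL=108/41, mR=231/41; mL+mR=339/41 → advance +1; mR−mL=3 → turn +1·90°
n=2: pose=(-5,-7,S); sL=60/89, sR=12/13; mL=144/1157, mR=678/1157; mL+mR=822/1157 → advance +1; mR−mL=6/13 → turn +1·90°
n=3: pose=(-5,-8,E); sL=15/8, sR=15/29; mL=-315/464, mR=-195/464; mL+mR=-255/232 → advance -1; mR−mL=15/58 → turn +1·90°
n=4: pose=(-6,-8,N); sL=60/29, sR=60/41; mL=-360/1189, mR=510/1189; mL+mR=150/1189 → advance +1; mR−mL=30/41 → turn +1·90°
n=5: pose=(-6,-7,W); sL=30/41, sR=6; mL=108/41, mR=231/41; mL+mR=339/41 → advance +1; mR−mL=3 → turn +1·90°
n=6: pose=(-7,-7,S); sL=60/73, sR=60/73; mL=0, mR=30/73; mL+mR=30/73 → advance +1; mR−mL=30/73 → turn +1·90°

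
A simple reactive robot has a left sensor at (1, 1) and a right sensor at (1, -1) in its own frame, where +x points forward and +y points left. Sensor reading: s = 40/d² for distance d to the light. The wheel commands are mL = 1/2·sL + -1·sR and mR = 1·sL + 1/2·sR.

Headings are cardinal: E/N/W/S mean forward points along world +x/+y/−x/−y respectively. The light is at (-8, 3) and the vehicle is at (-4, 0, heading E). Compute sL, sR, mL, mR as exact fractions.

left sensor world pos  = (-3, 1); dL² = 29
right sensor world pos = (-3, -1); dR² = 41
sL = 40/29 = 40/29
sR = 40/41 = 40/41
mL = 1/2·sL + -1·sR = -340/1189
mR = 1·sL + 1/2·sR = 2220/1189

40/29 40/41 -340/1189 2220/1189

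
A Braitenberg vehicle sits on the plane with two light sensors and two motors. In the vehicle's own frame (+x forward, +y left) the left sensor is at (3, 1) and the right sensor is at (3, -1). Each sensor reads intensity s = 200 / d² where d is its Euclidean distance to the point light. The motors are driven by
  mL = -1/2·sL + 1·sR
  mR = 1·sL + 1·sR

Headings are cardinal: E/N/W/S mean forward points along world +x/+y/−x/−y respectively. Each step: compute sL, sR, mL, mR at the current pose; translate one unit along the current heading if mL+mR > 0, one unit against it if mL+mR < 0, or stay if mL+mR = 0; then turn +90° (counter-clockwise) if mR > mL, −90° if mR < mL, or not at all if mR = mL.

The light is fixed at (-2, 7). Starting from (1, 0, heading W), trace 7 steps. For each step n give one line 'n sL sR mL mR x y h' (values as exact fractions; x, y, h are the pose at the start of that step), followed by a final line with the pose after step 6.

n=0: pose=(1,0,W); sL=25/8, sR=50/9; mL=575/144, mR=625/72; mL+mR=1825/144 → advance +1; mR−mL=75/16 → turn +1·90°
n=1: pose=(0,0,S); sL=200/109, sR=200/101; mL=11700/11009, mR=42000/11009; mL+mR=53700/11009 → advance +1; mR−mL=300/109 → turn +1·90°
n=2: pose=(0,-1,E); sL=100/37, sR=100/53; mL=1050/1961, mR=9000/1961; mL+mR=10050/1961 → advance +1; mR−mL=150/37 → turn +1·90°
n=3: pose=(1,-1,N); sL=200/29, sR=200/41; mL=1700/1189, mR=14000/1189; mL+mR=15700/1189 → advance +1; mR−mL=300/29 → turn +1·90°
n=4: pose=(1,0,W); sL=25/8, sR=50/9; mL=575/144, mR=625/72; mL+mR=1825/144 → advance +1; mR−mL=75/16 → turn +1·90°
n=5: pose=(0,0,S); sL=200/109, sR=200/101; mL=11700/11009, mR=42000/11009; mL+mR=53700/11009 → advance +1; mR−mL=300/109 → turn +1·90°
n=6: pose=(0,-1,E); sL=100/37, sR=100/53; mL=1050/1961, mR=9000/1961; mL+mR=10050/1961 → advance +1; mR−mL=150/37 → turn +1·90°

0 25/8 50/9 575/144 625/72 1 0 W
1 200/109 200/101 11700/11009 42000/11009 0 0 S
2 100/37 100/53 1050/1961 9000/1961 0 -1 E
3 200/29 200/41 1700/1189 14000/1189 1 -1 N
4 25/8 50/9 575/144 625/72 1 0 W
5 200/109 200/101 11700/11009 42000/11009 0 0 S
6 100/37 100/53 1050/1961 9000/1961 0 -1 E
final 1 -1 N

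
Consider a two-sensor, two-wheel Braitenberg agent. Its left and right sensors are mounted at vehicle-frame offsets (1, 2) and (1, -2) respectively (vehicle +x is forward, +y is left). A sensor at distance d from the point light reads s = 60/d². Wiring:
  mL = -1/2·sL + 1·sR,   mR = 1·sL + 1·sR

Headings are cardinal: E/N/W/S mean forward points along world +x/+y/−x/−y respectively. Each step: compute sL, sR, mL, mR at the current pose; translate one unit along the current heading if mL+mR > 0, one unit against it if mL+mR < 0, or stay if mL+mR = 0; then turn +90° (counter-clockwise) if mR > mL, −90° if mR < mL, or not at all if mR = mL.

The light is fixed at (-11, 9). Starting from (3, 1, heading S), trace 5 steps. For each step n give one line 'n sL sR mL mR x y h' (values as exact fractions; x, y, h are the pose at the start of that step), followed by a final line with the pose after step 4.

0 60/337 4/15 898/5055 2248/5055 3 1 S
1 30/137 30/173 1515/23701 9300/23701 3 0 E
2 60/233 60/353 3390/82249 35160/82249 4 0 N
3 15/74 15/58 675/4292 495/1073 4 1 W
4 60/337 4/15 898/5055 2248/5055 3 1 S
final 3 0 E

n=0: pose=(3,1,S); sL=60/337, sR=4/15; mL=898/5055, mR=2248/5055; mL+mR=3146/5055 → advance +1; mR−mL=90/337 → turn +1·90°
n=1: pose=(3,0,E); sL=30/137, sR=30/173; mL=1515/23701, mR=9300/23701; mL+mR=10815/23701 → advance +1; mR−mL=45/137 → turn +1·90°
n=2: pose=(4,0,N); sL=60/233, sR=60/353; mL=3390/82249, mR=35160/82249; mL+mR=38550/82249 → advance +1; mR−mL=90/233 → turn +1·90°
n=3: pose=(4,1,W); sL=15/74, sR=15/58; mL=675/4292, mR=495/1073; mL+mR=2655/4292 → advance +1; mR−mL=45/148 → turn +1·90°
n=4: pose=(3,1,S); sL=60/337, sR=4/15; mL=898/5055, mR=2248/5055; mL+mR=3146/5055 → advance +1; mR−mL=90/337 → turn +1·90°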